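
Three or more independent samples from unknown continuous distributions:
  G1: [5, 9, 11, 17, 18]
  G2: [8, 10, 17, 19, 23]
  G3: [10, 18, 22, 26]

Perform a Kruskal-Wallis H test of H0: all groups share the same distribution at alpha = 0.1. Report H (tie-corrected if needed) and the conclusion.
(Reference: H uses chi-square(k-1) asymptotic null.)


Step 1: Combine all N = 14 observations and assign midranks.
sorted (value, group, rank): (5,G1,1), (8,G2,2), (9,G1,3), (10,G2,4.5), (10,G3,4.5), (11,G1,6), (17,G1,7.5), (17,G2,7.5), (18,G1,9.5), (18,G3,9.5), (19,G2,11), (22,G3,12), (23,G2,13), (26,G3,14)
Step 2: Sum ranks within each group.
R_1 = 27 (n_1 = 5)
R_2 = 38 (n_2 = 5)
R_3 = 40 (n_3 = 4)
Step 3: H = 12/(N(N+1)) * sum(R_i^2/n_i) - 3(N+1)
     = 12/(14*15) * (27^2/5 + 38^2/5 + 40^2/4) - 3*15
     = 0.057143 * 834.6 - 45
     = 2.691429.
Step 4: Ties present; correction factor C = 1 - 18/(14^3 - 14) = 0.993407. Corrected H = 2.691429 / 0.993407 = 2.709292.
Step 5: Under H0, H ~ chi^2(2); p-value = 0.258039.
Step 6: alpha = 0.1. fail to reject H0.

H = 2.7093, df = 2, p = 0.258039, fail to reject H0.


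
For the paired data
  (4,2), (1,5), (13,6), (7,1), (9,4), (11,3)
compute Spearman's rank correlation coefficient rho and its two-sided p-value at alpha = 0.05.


Step 1: Rank x and y separately (midranks; no ties here).
rank(x): 4->2, 1->1, 13->6, 7->3, 9->4, 11->5
rank(y): 2->2, 5->5, 6->6, 1->1, 4->4, 3->3
Step 2: d_i = R_x(i) - R_y(i); compute d_i^2.
  (2-2)^2=0, (1-5)^2=16, (6-6)^2=0, (3-1)^2=4, (4-4)^2=0, (5-3)^2=4
sum(d^2) = 24.
Step 3: rho = 1 - 6*24 / (6*(6^2 - 1)) = 1 - 144/210 = 0.314286.
Step 4: Under H0, t = rho * sqrt((n-2)/(1-rho^2)) = 0.6621 ~ t(4).
Step 5: Two-sided p-value from the t-distribution with 4 df = 0.544093.
Step 6: alpha = 0.05. fail to reject H0.

rho = 0.3143, p = 0.544093, fail to reject H0 at alpha = 0.05.


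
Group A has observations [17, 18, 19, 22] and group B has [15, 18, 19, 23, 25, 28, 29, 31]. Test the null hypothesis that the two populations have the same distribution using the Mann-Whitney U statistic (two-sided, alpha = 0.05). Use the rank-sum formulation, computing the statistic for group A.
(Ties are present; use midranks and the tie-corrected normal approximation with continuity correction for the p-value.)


Step 1: Combine and sort all 12 observations; assign midranks.
sorted (value, group): (15,Y), (17,X), (18,X), (18,Y), (19,X), (19,Y), (22,X), (23,Y), (25,Y), (28,Y), (29,Y), (31,Y)
ranks: 15->1, 17->2, 18->3.5, 18->3.5, 19->5.5, 19->5.5, 22->7, 23->8, 25->9, 28->10, 29->11, 31->12
Step 2: Rank sum for X: R1 = 2 + 3.5 + 5.5 + 7 = 18.
Step 3: U_X = R1 - n1(n1+1)/2 = 18 - 4*5/2 = 18 - 10 = 8.
       U_Y = n1*n2 - U_X = 32 - 8 = 24.
Step 4: Ties are present, so use the tie-corrected normal approximation (with continuity correction) for the p-value.
Step 5: p-value = 0.201148; compare to alpha = 0.05. fail to reject H0.

U_X = 8, p = 0.201148, fail to reject H0 at alpha = 0.05.


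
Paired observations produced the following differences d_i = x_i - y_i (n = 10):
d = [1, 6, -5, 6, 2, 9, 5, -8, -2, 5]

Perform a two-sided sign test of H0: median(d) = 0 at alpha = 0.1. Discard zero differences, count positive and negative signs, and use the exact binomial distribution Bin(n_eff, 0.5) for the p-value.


Step 1: Discard zero differences. Original n = 10; n_eff = number of nonzero differences = 10.
Nonzero differences (with sign): +1, +6, -5, +6, +2, +9, +5, -8, -2, +5
Step 2: Count signs: positive = 7, negative = 3.
Step 3: Under H0: P(positive) = 0.5, so the number of positives S ~ Bin(10, 0.5).
Step 4: Two-sided exact p-value = sum of Bin(10,0.5) probabilities at or below the observed probability = 0.343750.
Step 5: alpha = 0.1. fail to reject H0.

n_eff = 10, pos = 7, neg = 3, p = 0.343750, fail to reject H0.


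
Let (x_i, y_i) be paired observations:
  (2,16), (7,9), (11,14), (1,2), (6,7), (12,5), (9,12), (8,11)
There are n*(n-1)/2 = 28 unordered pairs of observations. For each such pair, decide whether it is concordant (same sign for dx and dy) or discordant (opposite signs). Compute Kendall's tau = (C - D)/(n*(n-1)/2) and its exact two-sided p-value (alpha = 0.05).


Step 1: Enumerate the 28 unordered pairs (i,j) with i<j and classify each by sign(x_j-x_i) * sign(y_j-y_i).
  (1,2):dx=+5,dy=-7->D; (1,3):dx=+9,dy=-2->D; (1,4):dx=-1,dy=-14->C; (1,5):dx=+4,dy=-9->D
  (1,6):dx=+10,dy=-11->D; (1,7):dx=+7,dy=-4->D; (1,8):dx=+6,dy=-5->D; (2,3):dx=+4,dy=+5->C
  (2,4):dx=-6,dy=-7->C; (2,5):dx=-1,dy=-2->C; (2,6):dx=+5,dy=-4->D; (2,7):dx=+2,dy=+3->C
  (2,8):dx=+1,dy=+2->C; (3,4):dx=-10,dy=-12->C; (3,5):dx=-5,dy=-7->C; (3,6):dx=+1,dy=-9->D
  (3,7):dx=-2,dy=-2->C; (3,8):dx=-3,dy=-3->C; (4,5):dx=+5,dy=+5->C; (4,6):dx=+11,dy=+3->C
  (4,7):dx=+8,dy=+10->C; (4,8):dx=+7,dy=+9->C; (5,6):dx=+6,dy=-2->D; (5,7):dx=+3,dy=+5->C
  (5,8):dx=+2,dy=+4->C; (6,7):dx=-3,dy=+7->D; (6,8):dx=-4,dy=+6->D; (7,8):dx=-1,dy=-1->C
Step 2: C = 17, D = 11, total pairs = 28.
Step 3: tau = (C - D)/(n(n-1)/2) = (17 - 11)/28 = 0.214286.
Step 4: Exact two-sided p-value (enumerate n! = 40320 permutations of y under H0): p = 0.548413.
Step 5: alpha = 0.05. fail to reject H0.

tau_b = 0.2143 (C=17, D=11), p = 0.548413, fail to reject H0.


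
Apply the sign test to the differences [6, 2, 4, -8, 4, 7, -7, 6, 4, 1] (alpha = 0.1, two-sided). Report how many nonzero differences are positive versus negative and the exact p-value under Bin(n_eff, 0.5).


Step 1: Discard zero differences. Original n = 10; n_eff = number of nonzero differences = 10.
Nonzero differences (with sign): +6, +2, +4, -8, +4, +7, -7, +6, +4, +1
Step 2: Count signs: positive = 8, negative = 2.
Step 3: Under H0: P(positive) = 0.5, so the number of positives S ~ Bin(10, 0.5).
Step 4: Two-sided exact p-value = sum of Bin(10,0.5) probabilities at or below the observed probability = 0.109375.
Step 5: alpha = 0.1. fail to reject H0.

n_eff = 10, pos = 8, neg = 2, p = 0.109375, fail to reject H0.


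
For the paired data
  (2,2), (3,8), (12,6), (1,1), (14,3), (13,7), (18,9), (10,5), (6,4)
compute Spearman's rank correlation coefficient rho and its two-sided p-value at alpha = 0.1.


Step 1: Rank x and y separately (midranks; no ties here).
rank(x): 2->2, 3->3, 12->6, 1->1, 14->8, 13->7, 18->9, 10->5, 6->4
rank(y): 2->2, 8->8, 6->6, 1->1, 3->3, 7->7, 9->9, 5->5, 4->4
Step 2: d_i = R_x(i) - R_y(i); compute d_i^2.
  (2-2)^2=0, (3-8)^2=25, (6-6)^2=0, (1-1)^2=0, (8-3)^2=25, (7-7)^2=0, (9-9)^2=0, (5-5)^2=0, (4-4)^2=0
sum(d^2) = 50.
Step 3: rho = 1 - 6*50 / (9*(9^2 - 1)) = 1 - 300/720 = 0.583333.
Step 4: Under H0, t = rho * sqrt((n-2)/(1-rho^2)) = 1.9001 ~ t(7).
Step 5: Two-sided p-value from the t-distribution with 7 df = 0.099186.
Step 6: alpha = 0.1. reject H0.

rho = 0.5833, p = 0.099186, reject H0 at alpha = 0.1.


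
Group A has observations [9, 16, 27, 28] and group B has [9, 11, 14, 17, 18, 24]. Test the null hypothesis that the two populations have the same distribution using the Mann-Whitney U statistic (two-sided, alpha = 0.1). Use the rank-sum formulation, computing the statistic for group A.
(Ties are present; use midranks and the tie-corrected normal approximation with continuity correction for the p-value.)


Step 1: Combine and sort all 10 observations; assign midranks.
sorted (value, group): (9,X), (9,Y), (11,Y), (14,Y), (16,X), (17,Y), (18,Y), (24,Y), (27,X), (28,X)
ranks: 9->1.5, 9->1.5, 11->3, 14->4, 16->5, 17->6, 18->7, 24->8, 27->9, 28->10
Step 2: Rank sum for X: R1 = 1.5 + 5 + 9 + 10 = 25.5.
Step 3: U_X = R1 - n1(n1+1)/2 = 25.5 - 4*5/2 = 25.5 - 10 = 15.5.
       U_Y = n1*n2 - U_X = 24 - 15.5 = 8.5.
Step 4: Ties are present, so use the tie-corrected normal approximation (with continuity correction) for the p-value.
Step 5: p-value = 0.521166; compare to alpha = 0.1. fail to reject H0.

U_X = 15.5, p = 0.521166, fail to reject H0 at alpha = 0.1.


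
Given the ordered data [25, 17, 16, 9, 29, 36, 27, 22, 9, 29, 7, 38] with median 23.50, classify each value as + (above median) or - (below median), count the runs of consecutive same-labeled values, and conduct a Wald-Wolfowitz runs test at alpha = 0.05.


Step 1: Compute median = 23.50; label A = above, B = below.
Labels in order: ABBBAAABBABA  (n_A = 6, n_B = 6)
Step 2: Count runs R = 7.
Step 3: Under H0 (random ordering), E[R] = 2*n_A*n_B/(n_A+n_B) + 1 = 2*6*6/12 + 1 = 7.0000.
        Var[R] = 2*n_A*n_B*(2*n_A*n_B - n_A - n_B) / ((n_A+n_B)^2 * (n_A+n_B-1)) = 4320/1584 = 2.7273.
        SD[R] = 1.6514.
Step 4: R = E[R], so z = 0 with no continuity correction.
Step 5: Two-sided p-value via normal approximation = 2*(1 - Phi(|z|)) = 1.000000.
Step 6: alpha = 0.05. fail to reject H0.

R = 7, z = 0.0000, p = 1.000000, fail to reject H0.


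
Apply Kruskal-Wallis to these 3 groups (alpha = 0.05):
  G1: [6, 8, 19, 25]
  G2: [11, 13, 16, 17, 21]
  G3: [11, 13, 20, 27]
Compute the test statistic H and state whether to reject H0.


Step 1: Combine all N = 13 observations and assign midranks.
sorted (value, group, rank): (6,G1,1), (8,G1,2), (11,G2,3.5), (11,G3,3.5), (13,G2,5.5), (13,G3,5.5), (16,G2,7), (17,G2,8), (19,G1,9), (20,G3,10), (21,G2,11), (25,G1,12), (27,G3,13)
Step 2: Sum ranks within each group.
R_1 = 24 (n_1 = 4)
R_2 = 35 (n_2 = 5)
R_3 = 32 (n_3 = 4)
Step 3: H = 12/(N(N+1)) * sum(R_i^2/n_i) - 3(N+1)
     = 12/(13*14) * (24^2/4 + 35^2/5 + 32^2/4) - 3*14
     = 0.065934 * 645 - 42
     = 0.527473.
Step 4: Ties present; correction factor C = 1 - 12/(13^3 - 13) = 0.994505. Corrected H = 0.527473 / 0.994505 = 0.530387.
Step 5: Under H0, H ~ chi^2(2); p-value = 0.767058.
Step 6: alpha = 0.05. fail to reject H0.

H = 0.5304, df = 2, p = 0.767058, fail to reject H0.


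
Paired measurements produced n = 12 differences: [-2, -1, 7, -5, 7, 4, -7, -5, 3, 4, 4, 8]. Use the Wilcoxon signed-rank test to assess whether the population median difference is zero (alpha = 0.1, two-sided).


Step 1: Drop any zero differences (none here) and take |d_i|.
|d| = [2, 1, 7, 5, 7, 4, 7, 5, 3, 4, 4, 8]
Step 2: Midrank |d_i| (ties get averaged ranks).
ranks: |2|->2, |1|->1, |7|->10, |5|->7.5, |7|->10, |4|->5, |7|->10, |5|->7.5, |3|->3, |4|->5, |4|->5, |8|->12
Step 3: Attach original signs; sum ranks with positive sign and with negative sign.
W+ = 10 + 10 + 5 + 3 + 5 + 5 + 12 = 50
W- = 2 + 1 + 7.5 + 10 + 7.5 = 28
(Check: W+ + W- = 78 should equal n(n+1)/2 = 78.)
Step 4: Test statistic W = min(W+, W-) = 28.
Step 5: Ties in |d|, so use the tie-corrected normal approximation.
        E[W] = n(n+1)/4 = 12*13/4 = 39.
        Tie groups: |d|=4 (t=3), |d|=5 (t=2), |d|=7 (t=3); sum(t^3 - t) = 54.
        Var[W] = n(n+1)(2n+1)/24 - sum(t^3-t)/48 = 3900/24 - 54/48 = 161.375.
        z = (W - E[W]) / sqrt(Var[W]) = (28 - 39) / 12.7033 = -0.8659.
        Two-sided p = 2*Phi(z) = 0.386538.
Step 6: alpha = 0.1. fail to reject H0.

W+ = 50, W- = 28, W = min = 28, p = 0.386538, fail to reject H0.


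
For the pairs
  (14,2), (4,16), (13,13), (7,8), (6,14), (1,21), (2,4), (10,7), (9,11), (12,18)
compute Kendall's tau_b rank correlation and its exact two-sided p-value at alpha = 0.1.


Step 1: Enumerate the 45 unordered pairs (i,j) with i<j and classify each by sign(x_j-x_i) * sign(y_j-y_i).
  (1,2):dx=-10,dy=+14->D; (1,3):dx=-1,dy=+11->D; (1,4):dx=-7,dy=+6->D; (1,5):dx=-8,dy=+12->D
  (1,6):dx=-13,dy=+19->D; (1,7):dx=-12,dy=+2->D; (1,8):dx=-4,dy=+5->D; (1,9):dx=-5,dy=+9->D
  (1,10):dx=-2,dy=+16->D; (2,3):dx=+9,dy=-3->D; (2,4):dx=+3,dy=-8->D; (2,5):dx=+2,dy=-2->D
  (2,6):dx=-3,dy=+5->D; (2,7):dx=-2,dy=-12->C; (2,8):dx=+6,dy=-9->D; (2,9):dx=+5,dy=-5->D
  (2,10):dx=+8,dy=+2->C; (3,4):dx=-6,dy=-5->C; (3,5):dx=-7,dy=+1->D; (3,6):dx=-12,dy=+8->D
  (3,7):dx=-11,dy=-9->C; (3,8):dx=-3,dy=-6->C; (3,9):dx=-4,dy=-2->C; (3,10):dx=-1,dy=+5->D
  (4,5):dx=-1,dy=+6->D; (4,6):dx=-6,dy=+13->D; (4,7):dx=-5,dy=-4->C; (4,8):dx=+3,dy=-1->D
  (4,9):dx=+2,dy=+3->C; (4,10):dx=+5,dy=+10->C; (5,6):dx=-5,dy=+7->D; (5,7):dx=-4,dy=-10->C
  (5,8):dx=+4,dy=-7->D; (5,9):dx=+3,dy=-3->D; (5,10):dx=+6,dy=+4->C; (6,7):dx=+1,dy=-17->D
  (6,8):dx=+9,dy=-14->D; (6,9):dx=+8,dy=-10->D; (6,10):dx=+11,dy=-3->D; (7,8):dx=+8,dy=+3->C
  (7,9):dx=+7,dy=+7->C; (7,10):dx=+10,dy=+14->C; (8,9):dx=-1,dy=+4->D; (8,10):dx=+2,dy=+11->C
  (9,10):dx=+3,dy=+7->C
Step 2: C = 16, D = 29, total pairs = 45.
Step 3: tau = (C - D)/(n(n-1)/2) = (16 - 29)/45 = -0.288889.
Step 4: Exact two-sided p-value (enumerate n! = 3628800 permutations of y under H0): p = 0.291248.
Step 5: alpha = 0.1. fail to reject H0.

tau_b = -0.2889 (C=16, D=29), p = 0.291248, fail to reject H0.


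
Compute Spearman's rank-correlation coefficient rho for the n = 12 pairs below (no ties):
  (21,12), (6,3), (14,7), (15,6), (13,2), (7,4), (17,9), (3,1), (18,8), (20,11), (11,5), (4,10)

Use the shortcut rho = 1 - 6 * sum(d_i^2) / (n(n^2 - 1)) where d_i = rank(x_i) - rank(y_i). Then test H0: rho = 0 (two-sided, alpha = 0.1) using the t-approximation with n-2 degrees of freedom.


Step 1: Rank x and y separately (midranks; no ties here).
rank(x): 21->12, 6->3, 14->7, 15->8, 13->6, 7->4, 17->9, 3->1, 18->10, 20->11, 11->5, 4->2
rank(y): 12->12, 3->3, 7->7, 6->6, 2->2, 4->4, 9->9, 1->1, 8->8, 11->11, 5->5, 10->10
Step 2: d_i = R_x(i) - R_y(i); compute d_i^2.
  (12-12)^2=0, (3-3)^2=0, (7-7)^2=0, (8-6)^2=4, (6-2)^2=16, (4-4)^2=0, (9-9)^2=0, (1-1)^2=0, (10-8)^2=4, (11-11)^2=0, (5-5)^2=0, (2-10)^2=64
sum(d^2) = 88.
Step 3: rho = 1 - 6*88 / (12*(12^2 - 1)) = 1 - 528/1716 = 0.692308.
Step 4: Under H0, t = rho * sqrt((n-2)/(1-rho^2)) = 3.0339 ~ t(10).
Step 5: Two-sided p-value from the t-distribution with 10 df = 0.012593.
Step 6: alpha = 0.1. reject H0.

rho = 0.6923, p = 0.012593, reject H0 at alpha = 0.1.


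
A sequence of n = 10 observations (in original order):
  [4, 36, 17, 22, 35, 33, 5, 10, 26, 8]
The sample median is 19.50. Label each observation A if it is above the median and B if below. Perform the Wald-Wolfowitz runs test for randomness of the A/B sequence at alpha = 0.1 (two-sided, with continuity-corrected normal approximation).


Step 1: Compute median = 19.50; label A = above, B = below.
Labels in order: BABAAABBAB  (n_A = 5, n_B = 5)
Step 2: Count runs R = 7.
Step 3: Under H0 (random ordering), E[R] = 2*n_A*n_B/(n_A+n_B) + 1 = 2*5*5/10 + 1 = 6.0000.
        Var[R] = 2*n_A*n_B*(2*n_A*n_B - n_A - n_B) / ((n_A+n_B)^2 * (n_A+n_B-1)) = 2000/900 = 2.2222.
        SD[R] = 1.4907.
Step 4: Continuity-corrected z = (R - 0.5 - E[R]) / SD[R] = (7 - 0.5 - 6.0000) / 1.4907 = 0.3354.
Step 5: Two-sided p-value via normal approximation = 2*(1 - Phi(|z|)) = 0.737316.
Step 6: alpha = 0.1. fail to reject H0.

R = 7, z = 0.3354, p = 0.737316, fail to reject H0.


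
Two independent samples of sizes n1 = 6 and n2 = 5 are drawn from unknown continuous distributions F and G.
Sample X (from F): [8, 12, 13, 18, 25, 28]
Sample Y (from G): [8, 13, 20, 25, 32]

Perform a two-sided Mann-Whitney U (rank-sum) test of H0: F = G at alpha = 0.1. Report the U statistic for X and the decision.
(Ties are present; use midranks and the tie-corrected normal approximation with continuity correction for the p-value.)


Step 1: Combine and sort all 11 observations; assign midranks.
sorted (value, group): (8,X), (8,Y), (12,X), (13,X), (13,Y), (18,X), (20,Y), (25,X), (25,Y), (28,X), (32,Y)
ranks: 8->1.5, 8->1.5, 12->3, 13->4.5, 13->4.5, 18->6, 20->7, 25->8.5, 25->8.5, 28->10, 32->11
Step 2: Rank sum for X: R1 = 1.5 + 3 + 4.5 + 6 + 8.5 + 10 = 33.5.
Step 3: U_X = R1 - n1(n1+1)/2 = 33.5 - 6*7/2 = 33.5 - 21 = 12.5.
       U_Y = n1*n2 - U_X = 30 - 12.5 = 17.5.
Step 4: Ties are present, so use the tie-corrected normal approximation (with continuity correction) for the p-value.
Step 5: p-value = 0.713124; compare to alpha = 0.1. fail to reject H0.

U_X = 12.5, p = 0.713124, fail to reject H0 at alpha = 0.1.


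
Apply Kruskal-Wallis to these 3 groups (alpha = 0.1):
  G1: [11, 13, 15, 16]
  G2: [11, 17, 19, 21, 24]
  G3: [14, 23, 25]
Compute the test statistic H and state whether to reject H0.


Step 1: Combine all N = 12 observations and assign midranks.
sorted (value, group, rank): (11,G1,1.5), (11,G2,1.5), (13,G1,3), (14,G3,4), (15,G1,5), (16,G1,6), (17,G2,7), (19,G2,8), (21,G2,9), (23,G3,10), (24,G2,11), (25,G3,12)
Step 2: Sum ranks within each group.
R_1 = 15.5 (n_1 = 4)
R_2 = 36.5 (n_2 = 5)
R_3 = 26 (n_3 = 3)
Step 3: H = 12/(N(N+1)) * sum(R_i^2/n_i) - 3(N+1)
     = 12/(12*13) * (15.5^2/4 + 36.5^2/5 + 26^2/3) - 3*13
     = 0.076923 * 551.846 - 39
     = 3.449679.
Step 4: Ties present; correction factor C = 1 - 6/(12^3 - 12) = 0.996503. Corrected H = 3.449679 / 0.996503 = 3.461784.
Step 5: Under H0, H ~ chi^2(2); p-value = 0.177126.
Step 6: alpha = 0.1. fail to reject H0.

H = 3.4618, df = 2, p = 0.177126, fail to reject H0.


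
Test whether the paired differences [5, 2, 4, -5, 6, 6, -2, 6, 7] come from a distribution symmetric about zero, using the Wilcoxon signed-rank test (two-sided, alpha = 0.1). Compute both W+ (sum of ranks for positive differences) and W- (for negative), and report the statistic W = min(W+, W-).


Step 1: Drop any zero differences (none here) and take |d_i|.
|d| = [5, 2, 4, 5, 6, 6, 2, 6, 7]
Step 2: Midrank |d_i| (ties get averaged ranks).
ranks: |5|->4.5, |2|->1.5, |4|->3, |5|->4.5, |6|->7, |6|->7, |2|->1.5, |6|->7, |7|->9
Step 3: Attach original signs; sum ranks with positive sign and with negative sign.
W+ = 4.5 + 1.5 + 3 + 7 + 7 + 7 + 9 = 39
W- = 4.5 + 1.5 = 6
(Check: W+ + W- = 45 should equal n(n+1)/2 = 45.)
Step 4: Test statistic W = min(W+, W-) = 6.
Step 5: Ties in |d|, so use the tie-corrected normal approximation.
        E[W] = n(n+1)/4 = 9*10/4 = 22.5.
        Tie groups: |d|=2 (t=2), |d|=5 (t=2), |d|=6 (t=3); sum(t^3 - t) = 36.
        Var[W] = n(n+1)(2n+1)/24 - sum(t^3-t)/48 = 1710/24 - 36/48 = 70.5.
        z = (W - E[W]) / sqrt(Var[W]) = (6 - 22.5) / 8.3964 = -1.9651.
        Two-sided p = 2*Phi(z) = 0.049400.
Step 6: alpha = 0.1. reject H0.

W+ = 39, W- = 6, W = min = 6, p = 0.049400, reject H0.


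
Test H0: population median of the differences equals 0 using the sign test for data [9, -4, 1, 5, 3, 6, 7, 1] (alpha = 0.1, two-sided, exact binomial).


Step 1: Discard zero differences. Original n = 8; n_eff = number of nonzero differences = 8.
Nonzero differences (with sign): +9, -4, +1, +5, +3, +6, +7, +1
Step 2: Count signs: positive = 7, negative = 1.
Step 3: Under H0: P(positive) = 0.5, so the number of positives S ~ Bin(8, 0.5).
Step 4: Two-sided exact p-value = sum of Bin(8,0.5) probabilities at or below the observed probability = 0.070312.
Step 5: alpha = 0.1. reject H0.

n_eff = 8, pos = 7, neg = 1, p = 0.070312, reject H0.


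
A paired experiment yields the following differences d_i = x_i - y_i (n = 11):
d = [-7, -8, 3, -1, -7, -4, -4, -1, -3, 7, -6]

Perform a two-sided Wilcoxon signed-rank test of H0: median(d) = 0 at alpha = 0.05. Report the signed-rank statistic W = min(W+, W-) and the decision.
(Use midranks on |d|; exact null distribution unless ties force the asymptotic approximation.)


Step 1: Drop any zero differences (none here) and take |d_i|.
|d| = [7, 8, 3, 1, 7, 4, 4, 1, 3, 7, 6]
Step 2: Midrank |d_i| (ties get averaged ranks).
ranks: |7|->9, |8|->11, |3|->3.5, |1|->1.5, |7|->9, |4|->5.5, |4|->5.5, |1|->1.5, |3|->3.5, |7|->9, |6|->7
Step 3: Attach original signs; sum ranks with positive sign and with negative sign.
W+ = 3.5 + 9 = 12.5
W- = 9 + 11 + 1.5 + 9 + 5.5 + 5.5 + 1.5 + 3.5 + 7 = 53.5
(Check: W+ + W- = 66 should equal n(n+1)/2 = 66.)
Step 4: Test statistic W = min(W+, W-) = 12.5.
Step 5: Ties in |d|, so use the tie-corrected normal approximation.
        E[W] = n(n+1)/4 = 11*12/4 = 33.
        Tie groups: |d|=1 (t=2), |d|=3 (t=2), |d|=4 (t=2), |d|=7 (t=3); sum(t^3 - t) = 42.
        Var[W] = n(n+1)(2n+1)/24 - sum(t^3-t)/48 = 3036/24 - 42/48 = 125.625.
        z = (W - E[W]) / sqrt(Var[W]) = (12.5 - 33) / 11.2083 = -1.8290.
        Two-sided p = 2*Phi(z) = 0.067398.
Step 6: alpha = 0.05. fail to reject H0.

W+ = 12.5, W- = 53.5, W = min = 12.5, p = 0.067398, fail to reject H0.


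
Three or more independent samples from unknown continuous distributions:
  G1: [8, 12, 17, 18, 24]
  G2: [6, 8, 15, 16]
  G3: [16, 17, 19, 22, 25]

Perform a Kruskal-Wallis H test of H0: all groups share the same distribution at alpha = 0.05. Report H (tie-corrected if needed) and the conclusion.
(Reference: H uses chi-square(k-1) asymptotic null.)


Step 1: Combine all N = 14 observations and assign midranks.
sorted (value, group, rank): (6,G2,1), (8,G1,2.5), (8,G2,2.5), (12,G1,4), (15,G2,5), (16,G2,6.5), (16,G3,6.5), (17,G1,8.5), (17,G3,8.5), (18,G1,10), (19,G3,11), (22,G3,12), (24,G1,13), (25,G3,14)
Step 2: Sum ranks within each group.
R_1 = 38 (n_1 = 5)
R_2 = 15 (n_2 = 4)
R_3 = 52 (n_3 = 5)
Step 3: H = 12/(N(N+1)) * sum(R_i^2/n_i) - 3(N+1)
     = 12/(14*15) * (38^2/5 + 15^2/4 + 52^2/5) - 3*15
     = 0.057143 * 885.85 - 45
     = 5.620000.
Step 4: Ties present; correction factor C = 1 - 18/(14^3 - 14) = 0.993407. Corrected H = 5.620000 / 0.993407 = 5.657301.
Step 5: Under H0, H ~ chi^2(2); p-value = 0.059093.
Step 6: alpha = 0.05. fail to reject H0.

H = 5.6573, df = 2, p = 0.059093, fail to reject H0.


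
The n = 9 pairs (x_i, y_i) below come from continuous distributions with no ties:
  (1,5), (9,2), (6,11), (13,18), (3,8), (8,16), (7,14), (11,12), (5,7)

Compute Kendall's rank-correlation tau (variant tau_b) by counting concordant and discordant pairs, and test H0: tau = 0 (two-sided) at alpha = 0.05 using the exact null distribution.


Step 1: Enumerate the 36 unordered pairs (i,j) with i<j and classify each by sign(x_j-x_i) * sign(y_j-y_i).
  (1,2):dx=+8,dy=-3->D; (1,3):dx=+5,dy=+6->C; (1,4):dx=+12,dy=+13->C; (1,5):dx=+2,dy=+3->C
  (1,6):dx=+7,dy=+11->C; (1,7):dx=+6,dy=+9->C; (1,8):dx=+10,dy=+7->C; (1,9):dx=+4,dy=+2->C
  (2,3):dx=-3,dy=+9->D; (2,4):dx=+4,dy=+16->C; (2,5):dx=-6,dy=+6->D; (2,6):dx=-1,dy=+14->D
  (2,7):dx=-2,dy=+12->D; (2,8):dx=+2,dy=+10->C; (2,9):dx=-4,dy=+5->D; (3,4):dx=+7,dy=+7->C
  (3,5):dx=-3,dy=-3->C; (3,6):dx=+2,dy=+5->C; (3,7):dx=+1,dy=+3->C; (3,8):dx=+5,dy=+1->C
  (3,9):dx=-1,dy=-4->C; (4,5):dx=-10,dy=-10->C; (4,6):dx=-5,dy=-2->C; (4,7):dx=-6,dy=-4->C
  (4,8):dx=-2,dy=-6->C; (4,9):dx=-8,dy=-11->C; (5,6):dx=+5,dy=+8->C; (5,7):dx=+4,dy=+6->C
  (5,8):dx=+8,dy=+4->C; (5,9):dx=+2,dy=-1->D; (6,7):dx=-1,dy=-2->C; (6,8):dx=+3,dy=-4->D
  (6,9):dx=-3,dy=-9->C; (7,8):dx=+4,dy=-2->D; (7,9):dx=-2,dy=-7->C; (8,9):dx=-6,dy=-5->C
Step 2: C = 27, D = 9, total pairs = 36.
Step 3: tau = (C - D)/(n(n-1)/2) = (27 - 9)/36 = 0.500000.
Step 4: Exact two-sided p-value (enumerate n! = 362880 permutations of y under H0): p = 0.075176.
Step 5: alpha = 0.05. fail to reject H0.

tau_b = 0.5000 (C=27, D=9), p = 0.075176, fail to reject H0.


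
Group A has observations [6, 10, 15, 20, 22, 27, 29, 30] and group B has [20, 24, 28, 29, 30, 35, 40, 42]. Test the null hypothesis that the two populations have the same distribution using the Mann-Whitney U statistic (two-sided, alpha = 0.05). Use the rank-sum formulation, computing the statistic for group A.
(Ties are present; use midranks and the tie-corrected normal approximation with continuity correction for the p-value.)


Step 1: Combine and sort all 16 observations; assign midranks.
sorted (value, group): (6,X), (10,X), (15,X), (20,X), (20,Y), (22,X), (24,Y), (27,X), (28,Y), (29,X), (29,Y), (30,X), (30,Y), (35,Y), (40,Y), (42,Y)
ranks: 6->1, 10->2, 15->3, 20->4.5, 20->4.5, 22->6, 24->7, 27->8, 28->9, 29->10.5, 29->10.5, 30->12.5, 30->12.5, 35->14, 40->15, 42->16
Step 2: Rank sum for X: R1 = 1 + 2 + 3 + 4.5 + 6 + 8 + 10.5 + 12.5 = 47.5.
Step 3: U_X = R1 - n1(n1+1)/2 = 47.5 - 8*9/2 = 47.5 - 36 = 11.5.
       U_Y = n1*n2 - U_X = 64 - 11.5 = 52.5.
Step 4: Ties are present, so use the tie-corrected normal approximation (with continuity correction) for the p-value.
Step 5: p-value = 0.035285; compare to alpha = 0.05. reject H0.

U_X = 11.5, p = 0.035285, reject H0 at alpha = 0.05.


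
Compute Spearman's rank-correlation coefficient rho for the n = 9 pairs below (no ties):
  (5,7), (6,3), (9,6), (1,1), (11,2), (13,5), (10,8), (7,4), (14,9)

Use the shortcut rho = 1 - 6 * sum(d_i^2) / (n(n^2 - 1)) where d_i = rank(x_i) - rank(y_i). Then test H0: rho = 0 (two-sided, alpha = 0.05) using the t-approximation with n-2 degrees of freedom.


Step 1: Rank x and y separately (midranks; no ties here).
rank(x): 5->2, 6->3, 9->5, 1->1, 11->7, 13->8, 10->6, 7->4, 14->9
rank(y): 7->7, 3->3, 6->6, 1->1, 2->2, 5->5, 8->8, 4->4, 9->9
Step 2: d_i = R_x(i) - R_y(i); compute d_i^2.
  (2-7)^2=25, (3-3)^2=0, (5-6)^2=1, (1-1)^2=0, (7-2)^2=25, (8-5)^2=9, (6-8)^2=4, (4-4)^2=0, (9-9)^2=0
sum(d^2) = 64.
Step 3: rho = 1 - 6*64 / (9*(9^2 - 1)) = 1 - 384/720 = 0.466667.
Step 4: Under H0, t = rho * sqrt((n-2)/(1-rho^2)) = 1.3960 ~ t(7).
Step 5: Two-sided p-value from the t-distribution with 7 df = 0.205386.
Step 6: alpha = 0.05. fail to reject H0.

rho = 0.4667, p = 0.205386, fail to reject H0 at alpha = 0.05.


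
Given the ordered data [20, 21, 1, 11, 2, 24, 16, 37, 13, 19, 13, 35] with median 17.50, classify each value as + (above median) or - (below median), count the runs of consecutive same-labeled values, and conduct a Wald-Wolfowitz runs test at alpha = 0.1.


Step 1: Compute median = 17.50; label A = above, B = below.
Labels in order: AABBBABABABA  (n_A = 6, n_B = 6)
Step 2: Count runs R = 9.
Step 3: Under H0 (random ordering), E[R] = 2*n_A*n_B/(n_A+n_B) + 1 = 2*6*6/12 + 1 = 7.0000.
        Var[R] = 2*n_A*n_B*(2*n_A*n_B - n_A - n_B) / ((n_A+n_B)^2 * (n_A+n_B-1)) = 4320/1584 = 2.7273.
        SD[R] = 1.6514.
Step 4: Continuity-corrected z = (R - 0.5 - E[R]) / SD[R] = (9 - 0.5 - 7.0000) / 1.6514 = 0.9083.
Step 5: Two-sided p-value via normal approximation = 2*(1 - Phi(|z|)) = 0.363722.
Step 6: alpha = 0.1. fail to reject H0.

R = 9, z = 0.9083, p = 0.363722, fail to reject H0.


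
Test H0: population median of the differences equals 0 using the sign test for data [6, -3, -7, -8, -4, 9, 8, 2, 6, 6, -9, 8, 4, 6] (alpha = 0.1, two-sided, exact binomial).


Step 1: Discard zero differences. Original n = 14; n_eff = number of nonzero differences = 14.
Nonzero differences (with sign): +6, -3, -7, -8, -4, +9, +8, +2, +6, +6, -9, +8, +4, +6
Step 2: Count signs: positive = 9, negative = 5.
Step 3: Under H0: P(positive) = 0.5, so the number of positives S ~ Bin(14, 0.5).
Step 4: Two-sided exact p-value = sum of Bin(14,0.5) probabilities at or below the observed probability = 0.423950.
Step 5: alpha = 0.1. fail to reject H0.

n_eff = 14, pos = 9, neg = 5, p = 0.423950, fail to reject H0.


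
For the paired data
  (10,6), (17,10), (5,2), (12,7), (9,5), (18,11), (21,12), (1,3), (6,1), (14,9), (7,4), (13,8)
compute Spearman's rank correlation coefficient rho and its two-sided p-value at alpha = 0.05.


Step 1: Rank x and y separately (midranks; no ties here).
rank(x): 10->6, 17->10, 5->2, 12->7, 9->5, 18->11, 21->12, 1->1, 6->3, 14->9, 7->4, 13->8
rank(y): 6->6, 10->10, 2->2, 7->7, 5->5, 11->11, 12->12, 3->3, 1->1, 9->9, 4->4, 8->8
Step 2: d_i = R_x(i) - R_y(i); compute d_i^2.
  (6-6)^2=0, (10-10)^2=0, (2-2)^2=0, (7-7)^2=0, (5-5)^2=0, (11-11)^2=0, (12-12)^2=0, (1-3)^2=4, (3-1)^2=4, (9-9)^2=0, (4-4)^2=0, (8-8)^2=0
sum(d^2) = 8.
Step 3: rho = 1 - 6*8 / (12*(12^2 - 1)) = 1 - 48/1716 = 0.972028.
Step 4: Under H0, t = rho * sqrt((n-2)/(1-rho^2)) = 13.0876 ~ t(10).
Step 5: Two-sided p-value from the t-distribution with 10 df = 0.000000.
Step 6: alpha = 0.05. reject H0.

rho = 0.9720, p = 0.000000, reject H0 at alpha = 0.05.


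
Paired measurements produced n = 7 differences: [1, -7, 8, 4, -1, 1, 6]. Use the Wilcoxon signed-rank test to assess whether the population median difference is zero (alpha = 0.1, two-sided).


Step 1: Drop any zero differences (none here) and take |d_i|.
|d| = [1, 7, 8, 4, 1, 1, 6]
Step 2: Midrank |d_i| (ties get averaged ranks).
ranks: |1|->2, |7|->6, |8|->7, |4|->4, |1|->2, |1|->2, |6|->5
Step 3: Attach original signs; sum ranks with positive sign and with negative sign.
W+ = 2 + 7 + 4 + 2 + 5 = 20
W- = 6 + 2 = 8
(Check: W+ + W- = 28 should equal n(n+1)/2 = 28.)
Step 4: Test statistic W = min(W+, W-) = 8.
Step 5: Ties in |d|, so use the tie-corrected normal approximation.
        E[W] = n(n+1)/4 = 7*8/4 = 14.
        Tie groups: |d|=1 (t=3); sum(t^3 - t) = 24.
        Var[W] = n(n+1)(2n+1)/24 - sum(t^3-t)/48 = 840/24 - 24/48 = 34.5.
        z = (W - E[W]) / sqrt(Var[W]) = (8 - 14) / 5.8737 = -1.0215.
        Two-sided p = 2*Phi(z) = 0.307014.
Step 6: alpha = 0.1. fail to reject H0.

W+ = 20, W- = 8, W = min = 8, p = 0.307014, fail to reject H0.


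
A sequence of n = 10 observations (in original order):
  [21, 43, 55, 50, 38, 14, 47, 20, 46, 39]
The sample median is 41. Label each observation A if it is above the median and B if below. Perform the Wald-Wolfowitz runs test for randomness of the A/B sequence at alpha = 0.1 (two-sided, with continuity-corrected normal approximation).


Step 1: Compute median = 41; label A = above, B = below.
Labels in order: BAAABBABAB  (n_A = 5, n_B = 5)
Step 2: Count runs R = 7.
Step 3: Under H0 (random ordering), E[R] = 2*n_A*n_B/(n_A+n_B) + 1 = 2*5*5/10 + 1 = 6.0000.
        Var[R] = 2*n_A*n_B*(2*n_A*n_B - n_A - n_B) / ((n_A+n_B)^2 * (n_A+n_B-1)) = 2000/900 = 2.2222.
        SD[R] = 1.4907.
Step 4: Continuity-corrected z = (R - 0.5 - E[R]) / SD[R] = (7 - 0.5 - 6.0000) / 1.4907 = 0.3354.
Step 5: Two-sided p-value via normal approximation = 2*(1 - Phi(|z|)) = 0.737316.
Step 6: alpha = 0.1. fail to reject H0.

R = 7, z = 0.3354, p = 0.737316, fail to reject H0.


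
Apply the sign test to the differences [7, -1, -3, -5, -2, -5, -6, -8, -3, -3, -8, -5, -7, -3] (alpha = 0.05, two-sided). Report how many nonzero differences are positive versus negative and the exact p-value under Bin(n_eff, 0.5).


Step 1: Discard zero differences. Original n = 14; n_eff = number of nonzero differences = 14.
Nonzero differences (with sign): +7, -1, -3, -5, -2, -5, -6, -8, -3, -3, -8, -5, -7, -3
Step 2: Count signs: positive = 1, negative = 13.
Step 3: Under H0: P(positive) = 0.5, so the number of positives S ~ Bin(14, 0.5).
Step 4: Two-sided exact p-value = sum of Bin(14,0.5) probabilities at or below the observed probability = 0.001831.
Step 5: alpha = 0.05. reject H0.

n_eff = 14, pos = 1, neg = 13, p = 0.001831, reject H0.


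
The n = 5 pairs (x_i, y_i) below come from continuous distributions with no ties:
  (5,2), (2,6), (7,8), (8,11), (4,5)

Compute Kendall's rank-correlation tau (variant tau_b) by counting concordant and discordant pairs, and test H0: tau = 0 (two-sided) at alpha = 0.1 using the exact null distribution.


Step 1: Enumerate the 10 unordered pairs (i,j) with i<j and classify each by sign(x_j-x_i) * sign(y_j-y_i).
  (1,2):dx=-3,dy=+4->D; (1,3):dx=+2,dy=+6->C; (1,4):dx=+3,dy=+9->C; (1,5):dx=-1,dy=+3->D
  (2,3):dx=+5,dy=+2->C; (2,4):dx=+6,dy=+5->C; (2,5):dx=+2,dy=-1->D; (3,4):dx=+1,dy=+3->C
  (3,5):dx=-3,dy=-3->C; (4,5):dx=-4,dy=-6->C
Step 2: C = 7, D = 3, total pairs = 10.
Step 3: tau = (C - D)/(n(n-1)/2) = (7 - 3)/10 = 0.400000.
Step 4: Exact two-sided p-value (enumerate n! = 120 permutations of y under H0): p = 0.483333.
Step 5: alpha = 0.1. fail to reject H0.

tau_b = 0.4000 (C=7, D=3), p = 0.483333, fail to reject H0.


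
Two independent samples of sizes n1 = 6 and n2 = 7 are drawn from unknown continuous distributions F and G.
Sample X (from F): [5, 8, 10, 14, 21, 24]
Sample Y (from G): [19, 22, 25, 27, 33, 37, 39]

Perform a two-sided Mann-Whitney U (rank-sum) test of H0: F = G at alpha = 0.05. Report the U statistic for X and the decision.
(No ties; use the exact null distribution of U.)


Step 1: Combine and sort all 13 observations; assign midranks.
sorted (value, group): (5,X), (8,X), (10,X), (14,X), (19,Y), (21,X), (22,Y), (24,X), (25,Y), (27,Y), (33,Y), (37,Y), (39,Y)
ranks: 5->1, 8->2, 10->3, 14->4, 19->5, 21->6, 22->7, 24->8, 25->9, 27->10, 33->11, 37->12, 39->13
Step 2: Rank sum for X: R1 = 1 + 2 + 3 + 4 + 6 + 8 = 24.
Step 3: U_X = R1 - n1(n1+1)/2 = 24 - 6*7/2 = 24 - 21 = 3.
       U_Y = n1*n2 - U_X = 42 - 3 = 39.
Step 4: No ties, so the exact null distribution of U (based on enumerating the C(13,6) = 1716 equally likely rank assignments) gives the two-sided p-value.
Step 5: p-value = 0.008159; compare to alpha = 0.05. reject H0.

U_X = 3, p = 0.008159, reject H0 at alpha = 0.05.


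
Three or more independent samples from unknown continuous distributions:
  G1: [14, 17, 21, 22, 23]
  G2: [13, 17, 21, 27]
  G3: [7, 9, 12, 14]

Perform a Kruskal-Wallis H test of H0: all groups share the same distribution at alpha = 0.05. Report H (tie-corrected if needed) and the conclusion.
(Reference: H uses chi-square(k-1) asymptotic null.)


Step 1: Combine all N = 13 observations and assign midranks.
sorted (value, group, rank): (7,G3,1), (9,G3,2), (12,G3,3), (13,G2,4), (14,G1,5.5), (14,G3,5.5), (17,G1,7.5), (17,G2,7.5), (21,G1,9.5), (21,G2,9.5), (22,G1,11), (23,G1,12), (27,G2,13)
Step 2: Sum ranks within each group.
R_1 = 45.5 (n_1 = 5)
R_2 = 34 (n_2 = 4)
R_3 = 11.5 (n_3 = 4)
Step 3: H = 12/(N(N+1)) * sum(R_i^2/n_i) - 3(N+1)
     = 12/(13*14) * (45.5^2/5 + 34^2/4 + 11.5^2/4) - 3*14
     = 0.065934 * 736.112 - 42
     = 6.534890.
Step 4: Ties present; correction factor C = 1 - 18/(13^3 - 13) = 0.991758. Corrected H = 6.534890 / 0.991758 = 6.589197.
Step 5: Under H0, H ~ chi^2(2); p-value = 0.037083.
Step 6: alpha = 0.05. reject H0.

H = 6.5892, df = 2, p = 0.037083, reject H0.


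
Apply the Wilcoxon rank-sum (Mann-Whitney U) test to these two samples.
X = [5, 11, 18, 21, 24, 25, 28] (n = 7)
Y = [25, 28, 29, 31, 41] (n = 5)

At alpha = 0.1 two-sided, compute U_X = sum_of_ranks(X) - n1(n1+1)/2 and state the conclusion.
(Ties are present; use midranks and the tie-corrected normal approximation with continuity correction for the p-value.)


Step 1: Combine and sort all 12 observations; assign midranks.
sorted (value, group): (5,X), (11,X), (18,X), (21,X), (24,X), (25,X), (25,Y), (28,X), (28,Y), (29,Y), (31,Y), (41,Y)
ranks: 5->1, 11->2, 18->3, 21->4, 24->5, 25->6.5, 25->6.5, 28->8.5, 28->8.5, 29->10, 31->11, 41->12
Step 2: Rank sum for X: R1 = 1 + 2 + 3 + 4 + 5 + 6.5 + 8.5 = 30.
Step 3: U_X = R1 - n1(n1+1)/2 = 30 - 7*8/2 = 30 - 28 = 2.
       U_Y = n1*n2 - U_X = 35 - 2 = 33.
Step 4: Ties are present, so use the tie-corrected normal approximation (with continuity correction) for the p-value.
Step 5: p-value = 0.014503; compare to alpha = 0.1. reject H0.

U_X = 2, p = 0.014503, reject H0 at alpha = 0.1.


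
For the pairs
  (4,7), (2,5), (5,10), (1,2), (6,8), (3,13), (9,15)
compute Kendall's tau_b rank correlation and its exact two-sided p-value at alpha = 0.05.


Step 1: Enumerate the 21 unordered pairs (i,j) with i<j and classify each by sign(x_j-x_i) * sign(y_j-y_i).
  (1,2):dx=-2,dy=-2->C; (1,3):dx=+1,dy=+3->C; (1,4):dx=-3,dy=-5->C; (1,5):dx=+2,dy=+1->C
  (1,6):dx=-1,dy=+6->D; (1,7):dx=+5,dy=+8->C; (2,3):dx=+3,dy=+5->C; (2,4):dx=-1,dy=-3->C
  (2,5):dx=+4,dy=+3->C; (2,6):dx=+1,dy=+8->C; (2,7):dx=+7,dy=+10->C; (3,4):dx=-4,dy=-8->C
  (3,5):dx=+1,dy=-2->D; (3,6):dx=-2,dy=+3->D; (3,7):dx=+4,dy=+5->C; (4,5):dx=+5,dy=+6->C
  (4,6):dx=+2,dy=+11->C; (4,7):dx=+8,dy=+13->C; (5,6):dx=-3,dy=+5->D; (5,7):dx=+3,dy=+7->C
  (6,7):dx=+6,dy=+2->C
Step 2: C = 17, D = 4, total pairs = 21.
Step 3: tau = (C - D)/(n(n-1)/2) = (17 - 4)/21 = 0.619048.
Step 4: Exact two-sided p-value (enumerate n! = 5040 permutations of y under H0): p = 0.069048.
Step 5: alpha = 0.05. fail to reject H0.

tau_b = 0.6190 (C=17, D=4), p = 0.069048, fail to reject H0.


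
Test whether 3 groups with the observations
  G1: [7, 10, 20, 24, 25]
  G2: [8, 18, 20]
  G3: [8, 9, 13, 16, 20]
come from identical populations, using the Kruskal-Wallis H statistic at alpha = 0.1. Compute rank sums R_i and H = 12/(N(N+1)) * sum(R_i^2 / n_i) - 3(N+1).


Step 1: Combine all N = 13 observations and assign midranks.
sorted (value, group, rank): (7,G1,1), (8,G2,2.5), (8,G3,2.5), (9,G3,4), (10,G1,5), (13,G3,6), (16,G3,7), (18,G2,8), (20,G1,10), (20,G2,10), (20,G3,10), (24,G1,12), (25,G1,13)
Step 2: Sum ranks within each group.
R_1 = 41 (n_1 = 5)
R_2 = 20.5 (n_2 = 3)
R_3 = 29.5 (n_3 = 5)
Step 3: H = 12/(N(N+1)) * sum(R_i^2/n_i) - 3(N+1)
     = 12/(13*14) * (41^2/5 + 20.5^2/3 + 29.5^2/5) - 3*14
     = 0.065934 * 650.333 - 42
     = 0.879121.
Step 4: Ties present; correction factor C = 1 - 30/(13^3 - 13) = 0.986264. Corrected H = 0.879121 / 0.986264 = 0.891365.
Step 5: Under H0, H ~ chi^2(2); p-value = 0.640387.
Step 6: alpha = 0.1. fail to reject H0.

H = 0.8914, df = 2, p = 0.640387, fail to reject H0.


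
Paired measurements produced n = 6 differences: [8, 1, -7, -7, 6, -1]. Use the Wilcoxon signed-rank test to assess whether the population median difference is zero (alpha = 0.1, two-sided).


Step 1: Drop any zero differences (none here) and take |d_i|.
|d| = [8, 1, 7, 7, 6, 1]
Step 2: Midrank |d_i| (ties get averaged ranks).
ranks: |8|->6, |1|->1.5, |7|->4.5, |7|->4.5, |6|->3, |1|->1.5
Step 3: Attach original signs; sum ranks with positive sign and with negative sign.
W+ = 6 + 1.5 + 3 = 10.5
W- = 4.5 + 4.5 + 1.5 = 10.5
(Check: W+ + W- = 21 should equal n(n+1)/2 = 21.)
Step 4: Test statistic W = min(W+, W-) = 10.5.
Step 5: Ties in |d|, so use the tie-corrected normal approximation.
        E[W] = n(n+1)/4 = 6*7/4 = 10.5.
        Tie groups: |d|=1 (t=2), |d|=7 (t=2); sum(t^3 - t) = 12.
        Var[W] = n(n+1)(2n+1)/24 - sum(t^3-t)/48 = 546/24 - 12/48 = 22.5.
        z = (W - E[W]) / sqrt(Var[W]) = (10.5 - 10.5) / 4.7434 = 0.0000.
        Two-sided p = 2*Phi(z) = 1.000000.
Step 6: alpha = 0.1. fail to reject H0.

W+ = 10.5, W- = 10.5, W = min = 10.5, p = 1.000000, fail to reject H0.


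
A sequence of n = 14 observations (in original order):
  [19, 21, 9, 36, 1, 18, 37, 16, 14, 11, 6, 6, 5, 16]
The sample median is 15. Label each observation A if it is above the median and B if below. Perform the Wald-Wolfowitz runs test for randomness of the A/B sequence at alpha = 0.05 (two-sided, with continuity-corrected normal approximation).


Step 1: Compute median = 15; label A = above, B = below.
Labels in order: AABABAAABBBBBA  (n_A = 7, n_B = 7)
Step 2: Count runs R = 7.
Step 3: Under H0 (random ordering), E[R] = 2*n_A*n_B/(n_A+n_B) + 1 = 2*7*7/14 + 1 = 8.0000.
        Var[R] = 2*n_A*n_B*(2*n_A*n_B - n_A - n_B) / ((n_A+n_B)^2 * (n_A+n_B-1)) = 8232/2548 = 3.2308.
        SD[R] = 1.7974.
Step 4: Continuity-corrected z = (R + 0.5 - E[R]) / SD[R] = (7 + 0.5 - 8.0000) / 1.7974 = -0.2782.
Step 5: Two-sided p-value via normal approximation = 2*(1 - Phi(|z|)) = 0.780879.
Step 6: alpha = 0.05. fail to reject H0.

R = 7, z = -0.2782, p = 0.780879, fail to reject H0.


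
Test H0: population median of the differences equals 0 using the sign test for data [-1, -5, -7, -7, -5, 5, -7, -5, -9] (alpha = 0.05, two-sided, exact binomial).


Step 1: Discard zero differences. Original n = 9; n_eff = number of nonzero differences = 9.
Nonzero differences (with sign): -1, -5, -7, -7, -5, +5, -7, -5, -9
Step 2: Count signs: positive = 1, negative = 8.
Step 3: Under H0: P(positive) = 0.5, so the number of positives S ~ Bin(9, 0.5).
Step 4: Two-sided exact p-value = sum of Bin(9,0.5) probabilities at or below the observed probability = 0.039062.
Step 5: alpha = 0.05. reject H0.

n_eff = 9, pos = 1, neg = 8, p = 0.039062, reject H0.


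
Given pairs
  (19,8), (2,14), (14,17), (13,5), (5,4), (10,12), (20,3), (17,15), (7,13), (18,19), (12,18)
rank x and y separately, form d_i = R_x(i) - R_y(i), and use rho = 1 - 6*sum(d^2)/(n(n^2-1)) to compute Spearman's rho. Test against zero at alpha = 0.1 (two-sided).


Step 1: Rank x and y separately (midranks; no ties here).
rank(x): 19->10, 2->1, 14->7, 13->6, 5->2, 10->4, 20->11, 17->8, 7->3, 18->9, 12->5
rank(y): 8->4, 14->7, 17->9, 5->3, 4->2, 12->5, 3->1, 15->8, 13->6, 19->11, 18->10
Step 2: d_i = R_x(i) - R_y(i); compute d_i^2.
  (10-4)^2=36, (1-7)^2=36, (7-9)^2=4, (6-3)^2=9, (2-2)^2=0, (4-5)^2=1, (11-1)^2=100, (8-8)^2=0, (3-6)^2=9, (9-11)^2=4, (5-10)^2=25
sum(d^2) = 224.
Step 3: rho = 1 - 6*224 / (11*(11^2 - 1)) = 1 - 1344/1320 = -0.018182.
Step 4: Under H0, t = rho * sqrt((n-2)/(1-rho^2)) = -0.0546 ~ t(9).
Step 5: Two-sided p-value from the t-distribution with 9 df = 0.957685.
Step 6: alpha = 0.1. fail to reject H0.

rho = -0.0182, p = 0.957685, fail to reject H0 at alpha = 0.1.


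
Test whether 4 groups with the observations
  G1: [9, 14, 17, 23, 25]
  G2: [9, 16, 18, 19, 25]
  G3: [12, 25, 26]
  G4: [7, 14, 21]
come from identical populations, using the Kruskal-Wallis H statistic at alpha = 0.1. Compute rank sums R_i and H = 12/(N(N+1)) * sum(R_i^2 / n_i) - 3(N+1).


Step 1: Combine all N = 16 observations and assign midranks.
sorted (value, group, rank): (7,G4,1), (9,G1,2.5), (9,G2,2.5), (12,G3,4), (14,G1,5.5), (14,G4,5.5), (16,G2,7), (17,G1,8), (18,G2,9), (19,G2,10), (21,G4,11), (23,G1,12), (25,G1,14), (25,G2,14), (25,G3,14), (26,G3,16)
Step 2: Sum ranks within each group.
R_1 = 42 (n_1 = 5)
R_2 = 42.5 (n_2 = 5)
R_3 = 34 (n_3 = 3)
R_4 = 17.5 (n_4 = 3)
Step 3: H = 12/(N(N+1)) * sum(R_i^2/n_i) - 3(N+1)
     = 12/(16*17) * (42^2/5 + 42.5^2/5 + 34^2/3 + 17.5^2/3) - 3*17
     = 0.044118 * 1201.47 - 51
     = 2.005882.
Step 4: Ties present; correction factor C = 1 - 36/(16^3 - 16) = 0.991176. Corrected H = 2.005882 / 0.991176 = 2.023739.
Step 5: Under H0, H ~ chi^2(3); p-value = 0.567494.
Step 6: alpha = 0.1. fail to reject H0.

H = 2.0237, df = 3, p = 0.567494, fail to reject H0.
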